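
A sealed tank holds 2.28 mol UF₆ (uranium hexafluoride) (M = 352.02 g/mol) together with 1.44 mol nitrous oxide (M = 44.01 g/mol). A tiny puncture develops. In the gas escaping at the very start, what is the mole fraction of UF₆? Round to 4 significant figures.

The effusion rate of species i is ∝ p_i/√M_i ∝ n_i/√M_i.
Mole fraction of UF₆ in the effusate = (n_UF₆/√M_UF₆) / (n_UF₆/√M_UF₆ + n_N₂O/√M_N₂O)
= (2.28/√352.02) / (2.28/√352.02 + 1.44/√44.01) = 0.1215/(0.1215 + 0.2171) = 0.3589.

0.3589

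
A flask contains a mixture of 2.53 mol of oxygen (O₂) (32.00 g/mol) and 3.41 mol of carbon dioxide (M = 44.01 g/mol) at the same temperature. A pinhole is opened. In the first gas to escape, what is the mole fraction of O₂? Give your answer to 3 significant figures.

0.465

Each component's effusion rate ∝ (its partial pressure)·(1/√M) ∝ n_i/√M_i.
So x_O₂ in the escaping gas = (n_O₂/√M_O₂) / Σ(n_i/√M_i)
= (2.53/√32.00) / (2.53/√32.00 + 3.41/√44.01) = 0.4472/(0.4472 + 0.5140) = 0.465.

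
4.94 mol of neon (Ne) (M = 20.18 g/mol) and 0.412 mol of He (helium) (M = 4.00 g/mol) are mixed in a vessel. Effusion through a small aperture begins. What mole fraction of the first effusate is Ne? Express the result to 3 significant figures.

Effusion rate of each component ∝ n_i/√M_i (partial pressure × 1/√M).
So x_Ne in the escaping gas = (n_Ne/√M_Ne) / Σ(n_i/√M_i)
= (4.94/√20.18) / (4.94/√20.18 + 0.412/√4.00) = 1.100/(1.100 + 0.2060) = 0.842.

0.842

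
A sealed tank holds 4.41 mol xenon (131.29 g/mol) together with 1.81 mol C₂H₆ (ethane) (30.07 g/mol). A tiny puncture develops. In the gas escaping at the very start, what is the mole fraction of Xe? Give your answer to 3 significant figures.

Each component's effusion rate ∝ (its partial pressure)·(1/√M) ∝ n_i/√M_i.
Mole fraction of Xe in the effusate = (n_Xe/√M_Xe) / (n_Xe/√M_Xe + n_C₂H₆/√M_C₂H₆)
= (4.41/√131.29) / (4.41/√131.29 + 1.81/√30.07) = 0.3849/(0.3849 + 0.3301) = 0.538.

0.538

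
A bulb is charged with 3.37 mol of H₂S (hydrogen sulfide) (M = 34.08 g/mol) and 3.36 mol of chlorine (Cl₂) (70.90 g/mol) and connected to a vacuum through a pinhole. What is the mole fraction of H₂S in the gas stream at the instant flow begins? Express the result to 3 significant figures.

Each component's effusion rate ∝ (its partial pressure)·(1/√M) ∝ n_i/√M_i.
Mole fraction of H₂S in the effusate = (n_H₂S/√M_H₂S) / (n_H₂S/√M_H₂S + n_Cl₂/√M_Cl₂)
= (3.37/√34.08) / (3.37/√34.08 + 3.36/√70.90) = 0.5773/(0.5773 + 0.3990) = 0.591.

0.591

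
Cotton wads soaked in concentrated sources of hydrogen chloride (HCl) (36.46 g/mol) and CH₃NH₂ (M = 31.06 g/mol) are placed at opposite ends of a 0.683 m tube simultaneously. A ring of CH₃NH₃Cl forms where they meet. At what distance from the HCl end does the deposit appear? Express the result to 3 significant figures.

0.328 m

Distances travelled in equal time are proportional to diffusion rates, so d_HCl/d_CH₃NH₂ = √(M_CH₃NH₂/M_HCl) = √(31.06/36.46) = 0.9230.
With d_HCl + d_CH₃NH₂ = 0.683 m, d_CH₃NH₂ = 0.683/(1 + 0.9230) = 0.3552 m.
d_HCl = 0.683 − 0.3552 = 0.328 m.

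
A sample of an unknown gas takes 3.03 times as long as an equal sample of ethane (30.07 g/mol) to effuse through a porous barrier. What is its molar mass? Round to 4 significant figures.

By Graham's law, t_X/t_C₂H₆ = √(M_X/M_C₂H₆).
3.03 = √(M_X/30.07)
M_X = 30.07 × 3.03² = 30.07 × 9.181 = 276.1 g/mol

276.1 g/mol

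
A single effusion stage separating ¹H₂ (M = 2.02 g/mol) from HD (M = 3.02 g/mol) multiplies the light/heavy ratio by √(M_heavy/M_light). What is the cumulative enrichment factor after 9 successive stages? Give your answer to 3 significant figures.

6.11

The single-stage factor is √(M_heavy/M_light), so 9 stages give [√(3.02/2.02)]^9 = (3.02/2.02)^(9/2).
= 1.49505^(9/2) = 6.11.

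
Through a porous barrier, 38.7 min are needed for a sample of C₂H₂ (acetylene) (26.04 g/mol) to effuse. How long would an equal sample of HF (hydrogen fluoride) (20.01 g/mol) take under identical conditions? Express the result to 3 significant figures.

From Graham's law, t_HF/t_C₂H₂ = √(M_HF/M_C₂H₂) = √(20.01/26.04) = √0.7684 = 0.8766.
So the time for HF is 38.7 × 0.8766 = 33.9 min.

33.9 min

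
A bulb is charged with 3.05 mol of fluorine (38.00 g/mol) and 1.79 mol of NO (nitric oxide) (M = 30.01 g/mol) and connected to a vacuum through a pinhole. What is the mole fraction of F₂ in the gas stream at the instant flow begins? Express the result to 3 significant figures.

0.602

Each component's effusion rate ∝ (its partial pressure)·(1/√M) ∝ n_i/√M_i.
x_F₂(eff) = (n_F₂/√M_F₂) / (n_F₂/√M_F₂ + n_NO/√M_NO)
= (3.05/√38.00) / (3.05/√38.00 + 1.79/√30.01) = 0.4948/(0.4948 + 0.3268) = 0.602.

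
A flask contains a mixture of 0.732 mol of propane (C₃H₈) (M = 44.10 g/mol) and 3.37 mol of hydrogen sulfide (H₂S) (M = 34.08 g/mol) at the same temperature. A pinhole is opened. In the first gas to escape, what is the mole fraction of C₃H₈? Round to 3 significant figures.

0.160

Each component's effusion rate ∝ (its partial pressure)·(1/√M) ∝ n_i/√M_i.
So x_C₃H₈ in the escaping gas = (n_C₃H₈/√M_C₃H₈) / Σ(n_i/√M_i)
= (0.732/√44.10) / (0.732/√44.10 + 3.37/√34.08) = 0.1102/(0.1102 + 0.5773) = 0.160.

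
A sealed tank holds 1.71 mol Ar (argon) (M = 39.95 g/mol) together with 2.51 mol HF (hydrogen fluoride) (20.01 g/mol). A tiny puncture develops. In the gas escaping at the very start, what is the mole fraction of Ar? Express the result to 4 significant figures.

Rate_i ∝ x_i/√M_i (Graham's law weighted by mole fraction), so the effusate composition follows n_i/√M_i.
x_Ar(eff) = (n_Ar/√M_Ar) / (n_Ar/√M_Ar + n_HF/√M_HF)
= (1.71/√39.95) / (1.71/√39.95 + 2.51/√20.01) = 0.2705/(0.2705 + 0.5611) = 0.3253.

0.3253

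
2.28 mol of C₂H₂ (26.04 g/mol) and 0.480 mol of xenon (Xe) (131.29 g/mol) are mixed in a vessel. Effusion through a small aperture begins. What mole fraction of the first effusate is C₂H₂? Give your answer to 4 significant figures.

The effusion rate of species i is ∝ p_i/√M_i ∝ n_i/√M_i.
So x_C₂H₂ in the escaping gas = (n_C₂H₂/√M_C₂H₂) / Σ(n_i/√M_i)
= (2.28/√26.04) / (2.28/√26.04 + 0.480/√131.29) = 0.4468/(0.4468 + 0.04189) = 0.9143.

0.9143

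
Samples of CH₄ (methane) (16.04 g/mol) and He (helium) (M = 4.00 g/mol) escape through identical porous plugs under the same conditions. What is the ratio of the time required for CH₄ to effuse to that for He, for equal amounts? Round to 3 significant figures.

Using Graham's law: t_CH₄/t_He = √(M_CH₄/M_He) = √(16.04/4.00) = √4.010 = 2.00.

2.00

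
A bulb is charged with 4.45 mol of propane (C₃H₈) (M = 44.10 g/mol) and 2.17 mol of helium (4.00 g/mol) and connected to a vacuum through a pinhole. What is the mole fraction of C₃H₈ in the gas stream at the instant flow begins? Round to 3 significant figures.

0.382

Rate_i ∝ x_i/√M_i (Graham's law weighted by mole fraction), so the effusate composition follows n_i/√M_i.
So x_C₃H₈ in the escaping gas = (n_C₃H₈/√M_C₃H₈) / Σ(n_i/√M_i)
= (4.45/√44.10) / (4.45/√44.10 + 2.17/√4.00) = 0.6701/(0.6701 + 1.085) = 0.382.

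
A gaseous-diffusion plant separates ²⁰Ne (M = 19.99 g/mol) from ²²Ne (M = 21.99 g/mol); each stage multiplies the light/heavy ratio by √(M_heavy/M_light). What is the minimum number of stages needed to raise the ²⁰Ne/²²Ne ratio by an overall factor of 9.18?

47

With α = √(21.99/19.99) per stage, ln α = ½ ln(1.10005) = 0.04768.
Need α^N ≥ 9.18 ⇒ N ≥ ln(9.18) / ln α = 2.217 / 0.04768 = 46.50.
Rounding up, N = 47 stages.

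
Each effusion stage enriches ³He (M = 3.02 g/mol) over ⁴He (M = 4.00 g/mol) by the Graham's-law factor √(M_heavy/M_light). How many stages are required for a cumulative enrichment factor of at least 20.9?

22

Per stage α = (4.00/3.02)^(1/2) = 1.32450^0.5, giving ln α = 0.1405.
Need α^N ≥ 20.9 ⇒ N ≥ ln(20.9) / ln α = 3.040 / 0.1405 = 21.63.
Minimum whole number of stages: N = 22.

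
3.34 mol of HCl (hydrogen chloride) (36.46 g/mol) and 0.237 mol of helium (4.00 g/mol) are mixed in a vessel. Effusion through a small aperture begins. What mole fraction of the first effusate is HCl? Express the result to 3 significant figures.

0.824

Rate_i ∝ x_i/√M_i (Graham's law weighted by mole fraction), so the effusate composition follows n_i/√M_i.
So x_HCl in the escaping gas = (n_HCl/√M_HCl) / Σ(n_i/√M_i)
= (3.34/√36.46) / (3.34/√36.46 + 0.237/√4.00) = 0.5531/(0.5531 + 0.1185) = 0.824.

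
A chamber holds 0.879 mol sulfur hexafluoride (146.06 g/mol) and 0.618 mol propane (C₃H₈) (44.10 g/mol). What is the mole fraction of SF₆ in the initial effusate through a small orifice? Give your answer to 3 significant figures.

0.439

Each component's effusion rate ∝ (its partial pressure)·(1/√M) ∝ n_i/√M_i.
Mole fraction of SF₆ in the effusate = (n_SF₆/√M_SF₆) / (n_SF₆/√M_SF₆ + n_C₃H₈/√M_C₃H₈)
= (0.879/√146.06) / (0.879/√146.06 + 0.618/√44.10) = 0.07273/(0.07273 + 0.09306) = 0.439.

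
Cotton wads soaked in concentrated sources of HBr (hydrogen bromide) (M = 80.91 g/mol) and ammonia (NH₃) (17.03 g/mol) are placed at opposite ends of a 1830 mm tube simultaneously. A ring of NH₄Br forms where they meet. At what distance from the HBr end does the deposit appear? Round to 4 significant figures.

In equal time, each gas travels a distance ∝ its rate ∝ 1/√M, so d_HBr/d_NH₃ = √(M_NH₃/M_HBr) = √(17.03/80.91) = 0.4588.
With d_HBr + d_NH₃ = 1830 mm, d_NH₃ = 1830/(1 + 0.4588) = 1254 mm.
d_HBr = 1830 − 1254 = 575.5 mm.

575.5 mm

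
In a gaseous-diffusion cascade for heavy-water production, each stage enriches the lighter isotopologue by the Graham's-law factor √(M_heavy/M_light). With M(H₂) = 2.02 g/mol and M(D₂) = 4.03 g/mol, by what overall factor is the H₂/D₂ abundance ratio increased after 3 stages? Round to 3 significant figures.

The single-stage factor is √(M_heavy/M_light), so 3 stages give [√(4.03/2.02)]^3 = (4.03/2.02)^(3/2).
= 1.99505^(3/2) = 2.82.

2.82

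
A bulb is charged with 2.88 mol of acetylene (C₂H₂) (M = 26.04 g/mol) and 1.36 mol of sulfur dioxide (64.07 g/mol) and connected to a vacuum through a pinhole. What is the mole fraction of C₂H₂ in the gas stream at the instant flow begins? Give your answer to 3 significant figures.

Effusion rate of each component ∝ n_i/√M_i (partial pressure × 1/√M).
Mole fraction of C₂H₂ in the effusate = (n_C₂H₂/√M_C₂H₂) / (n_C₂H₂/√M_C₂H₂ + n_SO₂/√M_SO₂)
= (2.88/√26.04) / (2.88/√26.04 + 1.36/√64.07) = 0.5644/(0.5644 + 0.1699) = 0.769.

0.769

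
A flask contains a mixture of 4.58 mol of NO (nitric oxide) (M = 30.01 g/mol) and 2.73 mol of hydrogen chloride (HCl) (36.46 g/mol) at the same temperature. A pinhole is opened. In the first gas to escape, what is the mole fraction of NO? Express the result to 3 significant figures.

0.649

Effusion rate of each component ∝ n_i/√M_i (partial pressure × 1/√M).
Mole fraction of NO in the effusate = (n_NO/√M_NO) / (n_NO/√M_NO + n_HCl/√M_HCl)
= (4.58/√30.01) / (4.58/√30.01 + 2.73/√36.46) = 0.8361/(0.8361 + 0.4521) = 0.649.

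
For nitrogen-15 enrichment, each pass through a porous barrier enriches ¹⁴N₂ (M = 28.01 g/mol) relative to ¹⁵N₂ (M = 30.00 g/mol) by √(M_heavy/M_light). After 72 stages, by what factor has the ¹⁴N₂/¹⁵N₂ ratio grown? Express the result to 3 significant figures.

11.8

Each stage multiplies the ratio by α = √(30.00/28.01), so after 72 stages the overall factor is α^72 = (30.00/28.01)^(72/2).
= 1.07105^36 = 11.8.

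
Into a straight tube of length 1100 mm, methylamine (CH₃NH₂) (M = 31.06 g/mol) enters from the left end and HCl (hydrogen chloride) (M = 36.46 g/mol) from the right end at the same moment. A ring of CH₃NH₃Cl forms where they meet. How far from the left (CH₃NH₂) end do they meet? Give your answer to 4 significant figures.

The fronts meet when d_CH₃NH₂ + d_HCl = L with d_CH₃NH₂/d_HCl = √(M_HCl/M_CH₃NH₂) (Graham's law). Here √(M_HCl/M_CH₃NH₂) = √(36.46/31.06) = 1.083.
With d_CH₃NH₂ + d_HCl = 1100 mm, d_HCl = 1100/(1 + 1.083) = 528.0 mm.
d_CH₃NH₂ = 1100 − 528.0 = 572.0 mm.

572.0 mm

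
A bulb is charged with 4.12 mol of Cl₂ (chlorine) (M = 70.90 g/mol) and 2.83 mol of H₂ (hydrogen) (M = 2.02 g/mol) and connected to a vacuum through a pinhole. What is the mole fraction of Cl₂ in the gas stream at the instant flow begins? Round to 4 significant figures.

Each component's effusion rate ∝ (its partial pressure)·(1/√M) ∝ n_i/√M_i.
Mole fraction of Cl₂ in the effusate = (n_Cl₂/√M_Cl₂) / (n_Cl₂/√M_Cl₂ + n_H₂/√M_H₂)
= (4.12/√70.90) / (4.12/√70.90 + 2.83/√2.02) = 0.4893/(0.4893 + 1.991) = 0.1973.

0.1973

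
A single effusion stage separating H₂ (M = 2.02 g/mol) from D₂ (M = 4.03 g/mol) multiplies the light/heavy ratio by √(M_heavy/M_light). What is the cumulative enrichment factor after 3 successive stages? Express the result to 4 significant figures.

Each stage multiplies the ratio by α = √(4.03/2.02), so after 3 stages the overall factor is α^3 = (4.03/2.02)^(3/2).
= 1.99505^(3/2) = 2.818.

2.818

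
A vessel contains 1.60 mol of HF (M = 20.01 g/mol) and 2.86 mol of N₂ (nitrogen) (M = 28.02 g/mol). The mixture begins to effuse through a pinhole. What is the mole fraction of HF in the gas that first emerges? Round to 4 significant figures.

0.3983

Effusion rate of each component ∝ n_i/√M_i (partial pressure × 1/√M).
x_HF(eff) = (n_HF/√M_HF) / (n_HF/√M_HF + n_N₂/√M_N₂)
= (1.60/√20.01) / (1.60/√20.01 + 2.86/√28.02) = 0.3577/(0.3577 + 0.5403) = 0.3983.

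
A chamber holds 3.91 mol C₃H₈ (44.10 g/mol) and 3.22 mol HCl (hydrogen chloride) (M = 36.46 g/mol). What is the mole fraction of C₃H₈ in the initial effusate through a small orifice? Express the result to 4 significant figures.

0.5247

The effusion rate of species i is ∝ p_i/√M_i ∝ n_i/√M_i.
x_C₃H₈(eff) = (n_C₃H₈/√M_C₃H₈) / (n_C₃H₈/√M_C₃H₈ + n_HCl/√M_HCl)
= (3.91/√44.10) / (3.91/√44.10 + 3.22/√36.46) = 0.5888/(0.5888 + 0.5333) = 0.5247.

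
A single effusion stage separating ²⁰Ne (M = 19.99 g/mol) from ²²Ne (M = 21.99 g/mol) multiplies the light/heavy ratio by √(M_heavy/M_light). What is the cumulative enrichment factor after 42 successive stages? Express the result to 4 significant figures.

7.407

After 42 stages the ratio has grown by (√(21.99/19.99))^42 = (21.99/19.99)^(42/2).
= 1.10005^21 = 7.407.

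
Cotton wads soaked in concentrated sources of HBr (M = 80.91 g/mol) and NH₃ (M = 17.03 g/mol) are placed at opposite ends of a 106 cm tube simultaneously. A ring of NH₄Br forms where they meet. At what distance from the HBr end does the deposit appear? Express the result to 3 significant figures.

33.3 cm

Distances travelled in equal time are proportional to diffusion rates, so d_HBr/d_NH₃ = √(M_NH₃/M_HBr) = √(17.03/80.91) = 0.4588.
With d_HBr + d_NH₃ = 106 cm, d_NH₃ = 106/(1 + 0.4588) = 72.66 cm.
d_HBr = 106 − 72.66 = 33.3 cm.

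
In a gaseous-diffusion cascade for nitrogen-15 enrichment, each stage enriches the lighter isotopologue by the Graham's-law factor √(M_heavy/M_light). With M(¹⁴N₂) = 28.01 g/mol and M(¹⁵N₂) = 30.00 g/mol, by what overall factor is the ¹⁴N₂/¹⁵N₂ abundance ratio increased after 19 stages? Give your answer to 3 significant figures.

1.92

The single-stage factor is √(M_heavy/M_light), so 19 stages give [√(30.00/28.01)]^19 = (30.00/28.01)^(19/2).
= 1.07105^(19/2) = 1.92.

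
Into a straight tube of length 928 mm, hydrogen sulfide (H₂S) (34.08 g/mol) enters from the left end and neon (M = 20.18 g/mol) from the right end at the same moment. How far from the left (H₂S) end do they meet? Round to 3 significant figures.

Distances travelled in equal time are proportional to diffusion rates, so d_H₂S/d_Ne = √(M_Ne/M_H₂S) = √(20.18/34.08) = 0.7695.
With d_H₂S + d_Ne = 928 mm, d_Ne = 928/(1 + 0.7695) = 524.4 mm.
d_H₂S = 928 − 524.4 = 404 mm.

404 mm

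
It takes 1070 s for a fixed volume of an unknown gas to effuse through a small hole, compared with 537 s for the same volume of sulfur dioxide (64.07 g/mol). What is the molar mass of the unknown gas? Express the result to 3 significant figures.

Using Graham's law: t_X/t_SO₂ = √(M_X/M_SO₂).
1070/537 = 1.993 = √(M_X/64.07)
M_X = 64.07 × 1.993² = 64.07 × 3.970 = 254 g/mol

254 g/mol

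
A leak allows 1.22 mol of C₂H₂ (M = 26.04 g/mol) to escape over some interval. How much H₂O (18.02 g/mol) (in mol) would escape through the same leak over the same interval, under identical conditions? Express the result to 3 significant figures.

1.47 mol

Graham's law gives rate_H₂O/rate_C₂H₂ = √(M_C₂H₂/M_H₂O) = √(26.04/18.02) = √1.445 = 1.202.
So the amount for H₂O is 1.22 × 1.202 = 1.47 mol.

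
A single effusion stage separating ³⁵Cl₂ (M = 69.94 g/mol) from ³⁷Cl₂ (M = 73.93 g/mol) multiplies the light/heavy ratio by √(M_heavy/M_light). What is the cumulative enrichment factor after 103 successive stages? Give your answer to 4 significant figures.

Overall factor = α^103 with α = √(73.93/69.94), i.e. (73.93/69.94)^(103/2).
= 1.05705^(103/2) = 17.41.

17.41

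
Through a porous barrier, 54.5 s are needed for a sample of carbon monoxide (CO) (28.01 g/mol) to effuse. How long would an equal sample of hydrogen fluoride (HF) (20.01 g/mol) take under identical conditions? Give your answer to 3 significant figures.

From Graham's law, t_HF/t_CO = √(M_HF/M_CO) = √(20.01/28.01) = √0.7144 = 0.8452.
So the time for HF is 54.5 × 0.8452 = 46.1 s.

46.1 s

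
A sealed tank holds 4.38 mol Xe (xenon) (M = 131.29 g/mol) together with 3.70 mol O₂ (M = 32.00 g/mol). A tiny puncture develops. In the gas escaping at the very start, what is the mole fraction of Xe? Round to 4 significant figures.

Rate_i ∝ x_i/√M_i (Graham's law weighted by mole fraction), so the effusate composition follows n_i/√M_i.
Mole fraction of Xe in the effusate = (n_Xe/√M_Xe) / (n_Xe/√M_Xe + n_O₂/√M_O₂)
= (4.38/√131.29) / (4.38/√131.29 + 3.70/√32.00) = 0.3823/(0.3823 + 0.6541) = 0.3689.

0.3689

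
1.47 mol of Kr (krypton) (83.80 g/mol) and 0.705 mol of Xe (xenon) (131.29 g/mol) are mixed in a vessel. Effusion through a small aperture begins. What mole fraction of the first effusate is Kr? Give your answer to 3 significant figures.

0.723

Effusion rate of each component ∝ n_i/√M_i (partial pressure × 1/√M).
x_Kr(eff) = (n_Kr/√M_Kr) / (n_Kr/√M_Kr + n_Xe/√M_Xe)
= (1.47/√83.80) / (1.47/√83.80 + 0.705/√131.29) = 0.1606/(0.1606 + 0.06153) = 0.723.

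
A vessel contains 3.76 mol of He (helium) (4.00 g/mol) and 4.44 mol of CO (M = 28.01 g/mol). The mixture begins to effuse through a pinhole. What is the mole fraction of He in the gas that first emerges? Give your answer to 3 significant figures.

0.691

Effusion rate of each component ∝ n_i/√M_i (partial pressure × 1/√M).
Mole fraction of He in the effusate = (n_He/√M_He) / (n_He/√M_He + n_CO/√M_CO)
= (3.76/√4.00) / (3.76/√4.00 + 4.44/√28.01) = 1.880/(1.880 + 0.8389) = 0.691.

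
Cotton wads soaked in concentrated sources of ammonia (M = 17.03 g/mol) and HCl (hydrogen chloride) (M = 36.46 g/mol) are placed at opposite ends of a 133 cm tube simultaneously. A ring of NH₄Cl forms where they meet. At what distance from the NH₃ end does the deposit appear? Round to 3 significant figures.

79.0 cm

The fronts meet when d_NH₃ + d_HCl = L with d_NH₃/d_HCl = √(M_HCl/M_NH₃) (Graham's law). Here √(M_HCl/M_NH₃) = √(36.46/17.03) = 1.463.
With d_NH₃ + d_HCl = 133 cm, d_HCl = 133/(1 + 1.463) = 54.00 cm.
d_NH₃ = 133 − 54.00 = 79.0 cm.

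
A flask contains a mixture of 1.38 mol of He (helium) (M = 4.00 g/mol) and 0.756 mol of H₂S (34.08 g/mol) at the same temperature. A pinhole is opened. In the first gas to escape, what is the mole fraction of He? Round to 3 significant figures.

0.842

Effusion rate of each component ∝ n_i/√M_i (partial pressure × 1/√M).
So x_He in the escaping gas = (n_He/√M_He) / Σ(n_i/√M_i)
= (1.38/√4.00) / (1.38/√4.00 + 0.756/√34.08) = 0.6900/(0.6900 + 0.1295) = 0.842.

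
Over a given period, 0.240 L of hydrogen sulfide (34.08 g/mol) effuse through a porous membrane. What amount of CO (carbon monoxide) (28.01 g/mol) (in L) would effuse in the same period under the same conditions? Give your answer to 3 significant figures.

By Graham's law, rate_CO/rate_H₂S = √(M_H₂S/M_CO) = √(34.08/28.01) = √1.217 = 1.103.
So the volume for CO is 0.240 × 1.103 = 0.265 L.

0.265 L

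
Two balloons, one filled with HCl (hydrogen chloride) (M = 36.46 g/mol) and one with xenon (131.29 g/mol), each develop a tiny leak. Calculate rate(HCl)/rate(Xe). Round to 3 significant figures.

Using Graham's law: rate_HCl/rate_Xe = √(M_Xe/M_HCl) = √(131.29/36.46) = √3.601 = 1.90.

1.90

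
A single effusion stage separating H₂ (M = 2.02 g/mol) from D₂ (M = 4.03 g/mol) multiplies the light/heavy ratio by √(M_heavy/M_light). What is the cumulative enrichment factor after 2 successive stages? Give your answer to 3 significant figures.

Each stage multiplies the ratio by α = √(4.03/2.02), so after 2 stages the overall factor is α^2 = (4.03/2.02)^(2/2).
= 1.99505^1 = 2.00.

2.00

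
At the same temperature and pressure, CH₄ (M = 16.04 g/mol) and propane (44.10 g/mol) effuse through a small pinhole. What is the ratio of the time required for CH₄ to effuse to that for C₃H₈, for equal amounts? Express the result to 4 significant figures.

Since effusion rate ∝ 1/√M, t_CH₄/t_C₃H₈ = √(M_CH₄/M_C₃H₈) = √(16.04/44.10) = √0.3637 = 0.6031.

0.6031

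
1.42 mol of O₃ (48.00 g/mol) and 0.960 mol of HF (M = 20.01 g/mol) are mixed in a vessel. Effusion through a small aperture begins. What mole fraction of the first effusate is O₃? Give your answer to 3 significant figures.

The effusion rate of species i is ∝ p_i/√M_i ∝ n_i/√M_i.
Mole fraction of O₃ in the effusate = (n_O₃/√M_O₃) / (n_O₃/√M_O₃ + n_HF/√M_HF)
= (1.42/√48.00) / (1.42/√48.00 + 0.960/√20.01) = 0.2050/(0.2050 + 0.2146) = 0.489.

0.489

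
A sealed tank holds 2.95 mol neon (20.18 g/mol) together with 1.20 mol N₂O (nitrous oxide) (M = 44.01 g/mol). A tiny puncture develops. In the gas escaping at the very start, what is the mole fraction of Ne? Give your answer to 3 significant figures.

Each component's effusion rate ∝ (its partial pressure)·(1/√M) ∝ n_i/√M_i.
Mole fraction of Ne in the effusate = (n_Ne/√M_Ne) / (n_Ne/√M_Ne + n_N₂O/√M_N₂O)
= (2.95/√20.18) / (2.95/√20.18 + 1.20/√44.01) = 0.6567/(0.6567 + 0.1809) = 0.784.

0.784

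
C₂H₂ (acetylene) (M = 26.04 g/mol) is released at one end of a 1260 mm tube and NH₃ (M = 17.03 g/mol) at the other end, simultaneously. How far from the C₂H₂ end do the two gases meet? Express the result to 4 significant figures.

563.4 mm

Distances travelled in equal time are proportional to diffusion rates, so d_C₂H₂/d_NH₃ = √(M_NH₃/M_C₂H₂) = √(17.03/26.04) = 0.8087.
With d_C₂H₂ + d_NH₃ = 1260 mm, d_NH₃ = 1260/(1 + 0.8087) = 696.6 mm.
d_C₂H₂ = 1260 − 696.6 = 563.4 mm.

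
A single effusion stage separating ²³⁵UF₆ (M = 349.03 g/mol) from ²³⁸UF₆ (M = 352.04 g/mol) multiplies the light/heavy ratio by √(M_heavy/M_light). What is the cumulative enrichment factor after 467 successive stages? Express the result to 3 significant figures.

Overall factor = α^467 with α = √(352.04/349.03), i.e. (352.04/349.03)^(467/2).
= 1.00862^(467/2) = 7.43.

7.43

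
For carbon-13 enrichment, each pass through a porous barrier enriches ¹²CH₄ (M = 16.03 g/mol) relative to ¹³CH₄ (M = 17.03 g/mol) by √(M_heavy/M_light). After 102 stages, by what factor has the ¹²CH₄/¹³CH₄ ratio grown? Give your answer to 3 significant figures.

The single-stage factor is √(M_heavy/M_light), so 102 stages give [√(17.03/16.03)]^102 = (17.03/16.03)^(102/2).
= 1.06238^51 = 21.9.

21.9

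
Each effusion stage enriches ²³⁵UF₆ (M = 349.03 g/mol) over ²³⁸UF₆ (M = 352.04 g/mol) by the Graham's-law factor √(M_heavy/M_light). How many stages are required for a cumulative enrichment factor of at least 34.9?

828

Single-stage factor α = √(352.04/349.03), so ln α = ½ ln(1.00862) = 0.004293.
Need α^N ≥ 34.9 ⇒ N ≥ ln(34.9) / ln α = 3.552 / 0.004293 = 827.42.
Minimum whole number of stages: N = 828.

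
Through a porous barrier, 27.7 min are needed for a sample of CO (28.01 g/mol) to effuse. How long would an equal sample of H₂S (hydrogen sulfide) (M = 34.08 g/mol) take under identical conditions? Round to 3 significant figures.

From Graham's law, t_H₂S/t_CO = √(M_H₂S/M_CO) = √(34.08/28.01) = √1.217 = 1.103.
So the time for H₂S is 27.7 × 1.103 = 30.6 min.

30.6 min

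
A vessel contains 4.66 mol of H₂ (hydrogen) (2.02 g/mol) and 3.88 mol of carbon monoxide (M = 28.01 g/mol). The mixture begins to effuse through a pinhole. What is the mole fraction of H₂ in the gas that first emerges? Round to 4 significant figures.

The effusion rate of species i is ∝ p_i/√M_i ∝ n_i/√M_i.
x_H₂(eff) = (n_H₂/√M_H₂) / (n_H₂/√M_H₂ + n_CO/√M_CO)
= (4.66/√2.02) / (4.66/√2.02 + 3.88/√28.01) = 3.279/(3.279 + 0.7331) = 0.8173.

0.8173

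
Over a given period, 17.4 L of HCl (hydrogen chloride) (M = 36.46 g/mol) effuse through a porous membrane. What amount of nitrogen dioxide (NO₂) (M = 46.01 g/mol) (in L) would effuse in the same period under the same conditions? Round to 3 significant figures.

From Graham's law, rate_NO₂/rate_HCl = √(M_HCl/M_NO₂) = √(36.46/46.01) = √0.7924 = 0.8902.
So the volume for NO₂ is 17.4 × 0.8902 = 15.5 L.

15.5 L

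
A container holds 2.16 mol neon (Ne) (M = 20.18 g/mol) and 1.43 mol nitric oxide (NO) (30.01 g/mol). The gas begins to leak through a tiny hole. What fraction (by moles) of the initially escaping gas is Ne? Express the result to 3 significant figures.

The effusion rate of species i is ∝ p_i/√M_i ∝ n_i/√M_i.
x_Ne(eff) = (n_Ne/√M_Ne) / (n_Ne/√M_Ne + n_NO/√M_NO)
= (2.16/√20.18) / (2.16/√20.18 + 1.43/√30.01) = 0.4808/(0.4808 + 0.2610) = 0.648.

0.648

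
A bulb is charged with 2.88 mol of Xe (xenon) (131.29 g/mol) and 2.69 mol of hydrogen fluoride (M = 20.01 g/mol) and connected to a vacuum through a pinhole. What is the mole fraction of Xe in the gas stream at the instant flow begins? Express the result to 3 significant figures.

The effusion rate of species i is ∝ p_i/√M_i ∝ n_i/√M_i.
So x_Xe in the escaping gas = (n_Xe/√M_Xe) / Σ(n_i/√M_i)
= (2.88/√131.29) / (2.88/√131.29 + 2.69/√20.01) = 0.2513/(0.2513 + 0.6014) = 0.295.

0.295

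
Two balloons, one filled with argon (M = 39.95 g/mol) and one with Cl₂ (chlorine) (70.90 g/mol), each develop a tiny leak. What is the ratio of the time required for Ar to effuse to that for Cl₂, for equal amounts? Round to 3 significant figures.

0.751

Using Graham's law: t_Ar/t_Cl₂ = √(M_Ar/M_Cl₂) = √(39.95/70.90) = √0.5635 = 0.751.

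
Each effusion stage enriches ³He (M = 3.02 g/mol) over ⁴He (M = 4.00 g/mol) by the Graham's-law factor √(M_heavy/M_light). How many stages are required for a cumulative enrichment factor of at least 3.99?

Single-stage factor α = √(4.00/3.02), so ln α = ½ ln(1.32450) = 0.1405.
Need α^N ≥ 3.99 ⇒ N ≥ ln(3.99) / ln α = 1.384 / 0.1405 = 9.85.
Minimum whole number of stages: N = 10.

10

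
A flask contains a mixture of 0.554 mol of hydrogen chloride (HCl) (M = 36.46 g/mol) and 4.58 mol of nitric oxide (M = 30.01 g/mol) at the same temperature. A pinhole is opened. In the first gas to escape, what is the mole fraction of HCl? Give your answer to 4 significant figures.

The effusion rate of species i is ∝ p_i/√M_i ∝ n_i/√M_i.
x_HCl(eff) = (n_HCl/√M_HCl) / (n_HCl/√M_HCl + n_NO/√M_NO)
= (0.554/√36.46) / (0.554/√36.46 + 4.58/√30.01) = 0.09175/(0.09175 + 0.8361) = 0.09889.

0.09889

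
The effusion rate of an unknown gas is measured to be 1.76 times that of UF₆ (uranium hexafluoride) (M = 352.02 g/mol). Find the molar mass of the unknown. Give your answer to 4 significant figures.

Since effusion rate ∝ 1/√M, rate_X/rate_UF₆ = √(M_UF₆/M_X).
1.76 = √(352.02/M_X)
M_X = 352.02 / 1.76² = 352.02 / 3.098 = 113.6 g/mol

113.6 g/mol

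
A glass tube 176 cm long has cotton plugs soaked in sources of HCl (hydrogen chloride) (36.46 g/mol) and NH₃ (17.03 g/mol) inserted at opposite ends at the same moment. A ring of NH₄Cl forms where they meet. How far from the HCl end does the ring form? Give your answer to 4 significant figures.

71.45 cm

Graham's law gives d_HCl/d_NH₃ = rate_HCl/rate_NH₃ = √(M_NH₃/M_HCl) = √(17.03/36.46) = 0.6834.
With d_HCl + d_NH₃ = 176 cm, d_NH₃ = 176/(1 + 0.6834) = 104.5 cm.
d_HCl = 176 − 104.5 = 71.45 cm.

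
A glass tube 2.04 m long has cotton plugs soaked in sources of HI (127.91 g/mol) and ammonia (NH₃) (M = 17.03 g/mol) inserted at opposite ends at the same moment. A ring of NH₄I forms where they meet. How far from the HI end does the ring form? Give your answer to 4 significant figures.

0.5454 m

Distances travelled in equal time are proportional to diffusion rates, so d_HI/d_NH₃ = √(M_NH₃/M_HI) = √(17.03/127.91) = 0.3649.
With d_HI + d_NH₃ = 2.04 m, d_NH₃ = 2.04/(1 + 0.3649) = 1.495 m.
d_HI = 2.04 − 1.495 = 0.5454 m.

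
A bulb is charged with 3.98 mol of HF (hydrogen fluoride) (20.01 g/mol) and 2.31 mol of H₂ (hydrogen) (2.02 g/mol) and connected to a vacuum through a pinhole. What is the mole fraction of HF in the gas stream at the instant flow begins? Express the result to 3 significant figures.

0.354

Effusion rate of each component ∝ n_i/√M_i (partial pressure × 1/√M).
x_HF(eff) = (n_HF/√M_HF) / (n_HF/√M_HF + n_H₂/√M_H₂)
= (3.98/√20.01) / (3.98/√20.01 + 2.31/√2.02) = 0.8897/(0.8897 + 1.625) = 0.354.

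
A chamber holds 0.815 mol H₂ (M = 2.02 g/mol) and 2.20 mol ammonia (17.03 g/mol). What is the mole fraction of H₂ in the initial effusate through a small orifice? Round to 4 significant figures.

Effusion rate of each component ∝ n_i/√M_i (partial pressure × 1/√M).
Mole fraction of H₂ in the effusate = (n_H₂/√M_H₂) / (n_H₂/√M_H₂ + n_NH₃/√M_NH₃)
= (0.815/√2.02) / (0.815/√2.02 + 2.20/√17.03) = 0.5734/(0.5734 + 0.5331) = 0.5182.

0.5182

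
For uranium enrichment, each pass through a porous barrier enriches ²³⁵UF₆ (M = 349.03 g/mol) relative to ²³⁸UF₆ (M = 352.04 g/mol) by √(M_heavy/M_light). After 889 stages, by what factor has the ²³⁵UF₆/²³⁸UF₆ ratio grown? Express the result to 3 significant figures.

After 889 stages the ratio has grown by (√(352.04/349.03))^889 = (352.04/349.03)^(889/2).
= 1.00862^(889/2) = 45.5.

45.5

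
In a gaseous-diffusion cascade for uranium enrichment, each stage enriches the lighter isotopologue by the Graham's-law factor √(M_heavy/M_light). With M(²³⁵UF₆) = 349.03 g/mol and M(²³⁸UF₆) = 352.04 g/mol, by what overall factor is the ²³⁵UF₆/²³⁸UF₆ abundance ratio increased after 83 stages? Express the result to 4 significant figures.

The single-stage factor is √(M_heavy/M_light), so 83 stages give [√(352.04/349.03)]^83 = (352.04/349.03)^(83/2).
= 1.00862^(83/2) = 1.428.

1.428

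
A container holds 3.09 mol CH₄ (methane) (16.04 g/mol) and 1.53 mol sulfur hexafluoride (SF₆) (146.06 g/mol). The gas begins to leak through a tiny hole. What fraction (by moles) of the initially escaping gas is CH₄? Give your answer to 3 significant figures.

The effusion rate of species i is ∝ p_i/√M_i ∝ n_i/√M_i.
So x_CH₄ in the escaping gas = (n_CH₄/√M_CH₄) / Σ(n_i/√M_i)
= (3.09/√16.04) / (3.09/√16.04 + 1.53/√146.06) = 0.7715/(0.7715 + 0.1266) = 0.859.

0.859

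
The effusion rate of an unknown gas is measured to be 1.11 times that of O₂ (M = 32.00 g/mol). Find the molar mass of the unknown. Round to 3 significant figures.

Graham's law gives rate_X/rate_O₂ = √(M_O₂/M_X).
1.11 = √(32.00/M_X)
M_X = 32.00 / 1.11² = 32.00 / 1.232 = 26.0 g/mol

26.0 g/mol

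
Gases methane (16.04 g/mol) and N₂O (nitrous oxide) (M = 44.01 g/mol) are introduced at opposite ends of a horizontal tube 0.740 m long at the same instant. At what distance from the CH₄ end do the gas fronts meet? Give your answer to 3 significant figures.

The fronts meet when d_CH₄ + d_N₂O = L with d_CH₄/d_N₂O = √(M_N₂O/M_CH₄) (Graham's law). Here √(M_N₂O/M_CH₄) = √(44.01/16.04) = 1.656.
With d_CH₄ + d_N₂O = 0.740 m, d_N₂O = 0.740/(1 + 1.656) = 0.2786 m.
d_CH₄ = 0.740 − 0.2786 = 0.461 m.

0.461 m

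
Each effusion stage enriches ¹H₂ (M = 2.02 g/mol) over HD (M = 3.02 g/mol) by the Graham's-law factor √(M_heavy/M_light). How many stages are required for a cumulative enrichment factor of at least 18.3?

15

Per stage α = (3.02/2.02)^(1/2) = 1.49505^0.5, giving ln α = 0.2011.
Need α^N ≥ 18.3 ⇒ N ≥ ln(18.3) / ln α = 2.907 / 0.2011 = 14.46.
So at least 15 stages are needed.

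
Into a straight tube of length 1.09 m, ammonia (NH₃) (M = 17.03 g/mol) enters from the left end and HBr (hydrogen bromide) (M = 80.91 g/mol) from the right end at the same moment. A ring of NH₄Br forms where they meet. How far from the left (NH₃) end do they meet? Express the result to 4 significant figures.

In equal time, each gas travels a distance ∝ its rate ∝ 1/√M, so d_NH₃/d_HBr = √(M_HBr/M_NH₃) = √(80.91/17.03) = 2.180.
With d_NH₃ + d_HBr = 1.09 m, d_HBr = 1.09/(1 + 2.180) = 0.3428 m.
d_NH₃ = 1.09 − 0.3428 = 0.7472 m.

0.7472 m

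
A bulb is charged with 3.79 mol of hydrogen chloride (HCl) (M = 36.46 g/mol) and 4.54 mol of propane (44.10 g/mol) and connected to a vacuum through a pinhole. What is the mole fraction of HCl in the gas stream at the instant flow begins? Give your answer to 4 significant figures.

0.4787

The effusion rate of species i is ∝ p_i/√M_i ∝ n_i/√M_i.
Mole fraction of HCl in the effusate = (n_HCl/√M_HCl) / (n_HCl/√M_HCl + n_C₃H₈/√M_C₃H₈)
= (3.79/√36.46) / (3.79/√36.46 + 4.54/√44.10) = 0.6277/(0.6277 + 0.6837) = 0.4787.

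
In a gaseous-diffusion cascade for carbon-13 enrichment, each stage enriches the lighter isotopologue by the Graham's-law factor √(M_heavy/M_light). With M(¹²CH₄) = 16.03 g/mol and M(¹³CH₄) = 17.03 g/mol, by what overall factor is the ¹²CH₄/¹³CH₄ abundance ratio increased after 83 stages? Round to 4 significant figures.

Each stage multiplies the ratio by α = √(17.03/16.03), so after 83 stages the overall factor is α^83 = (17.03/16.03)^(83/2).
= 1.06238^(83/2) = 12.32.

12.32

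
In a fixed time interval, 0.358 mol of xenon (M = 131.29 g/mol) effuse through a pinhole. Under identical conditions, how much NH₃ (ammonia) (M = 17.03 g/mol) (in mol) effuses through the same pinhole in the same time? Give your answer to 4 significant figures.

Since effusion rate ∝ 1/√M, rate_NH₃/rate_Xe = √(M_Xe/M_NH₃) = √(131.29/17.03) = √7.709 = 2.777.
So the amount for NH₃ is 0.358 × 2.777 = 0.9940 mol.

0.9940 mol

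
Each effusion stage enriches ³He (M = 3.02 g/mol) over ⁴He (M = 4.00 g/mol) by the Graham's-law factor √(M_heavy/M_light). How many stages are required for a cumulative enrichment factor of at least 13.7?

Per stage α = (4.00/3.02)^(1/2) = 1.32450^0.5, giving ln α = 0.1405.
Need α^N ≥ 13.7 ⇒ N ≥ ln(13.7) / ln α = 2.617 / 0.1405 = 18.63.
Minimum whole number of stages: N = 19.

19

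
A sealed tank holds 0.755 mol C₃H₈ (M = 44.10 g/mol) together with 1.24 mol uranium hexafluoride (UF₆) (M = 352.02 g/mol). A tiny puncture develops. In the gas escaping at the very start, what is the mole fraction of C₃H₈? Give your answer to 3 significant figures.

Rate_i ∝ x_i/√M_i (Graham's law weighted by mole fraction), so the effusate composition follows n_i/√M_i.
So x_C₃H₈ in the escaping gas = (n_C₃H₈/√M_C₃H₈) / Σ(n_i/√M_i)
= (0.755/√44.10) / (0.755/√44.10 + 1.24/√352.02) = 0.1137/(0.1137 + 0.06609) = 0.632.

0.632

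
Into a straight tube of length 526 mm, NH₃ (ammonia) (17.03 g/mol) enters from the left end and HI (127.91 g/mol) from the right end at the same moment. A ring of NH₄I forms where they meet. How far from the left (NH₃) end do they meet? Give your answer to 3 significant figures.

Distances travelled in equal time are proportional to diffusion rates, so d_NH₃/d_HI = √(M_HI/M_NH₃) = √(127.91/17.03) = 2.741.
With d_NH₃ + d_HI = 526 mm, d_HI = 526/(1 + 2.741) = 140.6 mm.
d_NH₃ = 526 − 140.6 = 385 mm.

385 mm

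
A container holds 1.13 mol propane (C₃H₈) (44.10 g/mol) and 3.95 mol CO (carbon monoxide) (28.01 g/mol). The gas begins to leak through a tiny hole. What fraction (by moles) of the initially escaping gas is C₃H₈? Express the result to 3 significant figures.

0.186

Effusion rate of each component ∝ n_i/√M_i (partial pressure × 1/√M).
So x_C₃H₈ in the escaping gas = (n_C₃H₈/√M_C₃H₈) / Σ(n_i/√M_i)
= (1.13/√44.10) / (1.13/√44.10 + 3.95/√28.01) = 0.1702/(0.1702 + 0.7463) = 0.186.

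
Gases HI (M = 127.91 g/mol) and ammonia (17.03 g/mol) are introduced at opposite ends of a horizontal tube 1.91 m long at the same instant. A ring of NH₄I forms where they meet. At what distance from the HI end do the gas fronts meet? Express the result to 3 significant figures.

0.511 m

Graham's law gives d_HI/d_NH₃ = rate_HI/rate_NH₃ = √(M_NH₃/M_HI) = √(17.03/127.91) = 0.3649.
With d_HI + d_NH₃ = 1.91 m, d_NH₃ = 1.91/(1 + 0.3649) = 1.399 m.
d_HI = 1.91 − 1.399 = 0.511 m.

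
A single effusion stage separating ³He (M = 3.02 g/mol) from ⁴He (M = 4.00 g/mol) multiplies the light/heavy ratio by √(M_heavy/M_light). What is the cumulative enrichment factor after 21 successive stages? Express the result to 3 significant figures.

Each stage multiplies the ratio by α = √(4.00/3.02), so after 21 stages the overall factor is α^21 = (4.00/3.02)^(21/2).
= 1.32450^(21/2) = 19.1.

19.1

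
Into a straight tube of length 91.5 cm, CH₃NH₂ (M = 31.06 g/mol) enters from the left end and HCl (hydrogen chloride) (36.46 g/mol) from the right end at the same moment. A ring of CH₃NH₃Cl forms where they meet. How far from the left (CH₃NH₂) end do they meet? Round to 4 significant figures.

In equal time, each gas travels a distance ∝ its rate ∝ 1/√M, so d_CH₃NH₂/d_HCl = √(M_HCl/M_CH₃NH₂) = √(36.46/31.06) = 1.083.
With d_CH₃NH₂ + d_HCl = 91.5 cm, d_HCl = 91.5/(1 + 1.083) = 43.92 cm.
d_CH₃NH₂ = 91.5 − 43.92 = 47.58 cm.

47.58 cm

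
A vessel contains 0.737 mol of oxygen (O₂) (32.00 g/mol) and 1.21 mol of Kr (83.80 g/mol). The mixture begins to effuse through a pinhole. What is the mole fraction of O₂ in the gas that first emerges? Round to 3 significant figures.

0.496

Rate_i ∝ x_i/√M_i (Graham's law weighted by mole fraction), so the effusate composition follows n_i/√M_i.
Mole fraction of O₂ in the effusate = (n_O₂/√M_O₂) / (n_O₂/√M_O₂ + n_Kr/√M_Kr)
= (0.737/√32.00) / (0.737/√32.00 + 1.21/√83.80) = 0.1303/(0.1303 + 0.1322) = 0.496.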